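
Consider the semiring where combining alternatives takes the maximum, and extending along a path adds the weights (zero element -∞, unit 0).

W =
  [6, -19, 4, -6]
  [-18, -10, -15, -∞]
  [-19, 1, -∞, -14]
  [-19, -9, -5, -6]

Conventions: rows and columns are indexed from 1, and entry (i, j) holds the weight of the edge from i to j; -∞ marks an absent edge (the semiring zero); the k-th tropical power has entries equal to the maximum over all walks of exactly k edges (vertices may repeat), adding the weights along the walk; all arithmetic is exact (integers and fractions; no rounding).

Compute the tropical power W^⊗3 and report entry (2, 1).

W^⊗2:
  [12, 5, 10, 0]
  [-12, -14, -14, -24]
  [-13, -9, -14, -20]
  [-13, -4, -11, -12]
W^⊗3:
  [18, 11, 16, 6]
  [-6, -13, -8, -18]
  [-7, -13, -9, -19]
  [-7, -10, -9, -18]
Key observation: the optimum is the walk 2->1->1->1, with weight (-18) + 6 + 6 = -6.
Optimal value attained by: walk 2->1->1->1.
Answer: (W^⊗3)[2][1] = -6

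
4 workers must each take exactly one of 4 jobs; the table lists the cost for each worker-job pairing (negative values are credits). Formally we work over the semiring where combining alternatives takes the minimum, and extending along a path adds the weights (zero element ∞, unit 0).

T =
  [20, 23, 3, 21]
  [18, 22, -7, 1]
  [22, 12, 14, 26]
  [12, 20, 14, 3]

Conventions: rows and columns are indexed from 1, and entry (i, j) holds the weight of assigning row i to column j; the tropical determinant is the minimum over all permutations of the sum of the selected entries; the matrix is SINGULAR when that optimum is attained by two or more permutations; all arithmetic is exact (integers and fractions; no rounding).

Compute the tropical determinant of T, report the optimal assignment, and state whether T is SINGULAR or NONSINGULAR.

σ = (1, 2, 3, 4): 20 + 22 + 14 + 3 = 59
σ = (1, 2, 4, 3): 20 + 22 + 26 + 14 = 82
σ = (1, 3, 2, 4): 20 + (-7) + 12 + 3 = 28
σ = (1, 3, 4, 2): 20 + (-7) + 26 + 20 = 59
σ = (1, 4, 2, 3): 20 + 1 + 12 + 14 = 47
σ = (1, 4, 3, 2): 20 + 1 + 14 + 20 = 55
σ = (2, 1, 3, 4): 23 + 18 + 14 + 3 = 58
σ = (2, 1, 4, 3): 23 + 18 + 26 + 14 = 81
σ = (2, 3, 1, 4): 23 + (-7) + 22 + 3 = 41
σ = (2, 3, 4, 1): 23 + (-7) + 26 + 12 = 54
σ = (2, 4, 1, 3): 23 + 1 + 22 + 14 = 60
σ = (2, 4, 3, 1): 23 + 1 + 14 + 12 = 50
σ = (3, 1, 2, 4): 3 + 18 + 12 + 3 = 36
σ = (3, 1, 4, 2): 3 + 18 + 26 + 20 = 67
σ = (3, 2, 1, 4): 3 + 22 + 22 + 3 = 50
σ = (3, 2, 4, 1): 3 + 22 + 26 + 12 = 63
σ = (3, 4, 1, 2): 3 + 1 + 22 + 20 = 46
σ = (3, 4, 2, 1): 3 + 1 + 12 + 12 = 28
σ = (4, 1, 2, 3): 21 + 18 + 12 + 14 = 65
σ = (4, 1, 3, 2): 21 + 18 + 14 + 20 = 73
σ = (4, 2, 1, 3): 21 + 22 + 22 + 14 = 79
σ = (4, 2, 3, 1): 21 + 22 + 14 + 12 = 69
σ = (4, 3, 1, 2): 21 + (-7) + 22 + 20 = 56
σ = (4, 3, 2, 1): 21 + (-7) + 12 + 12 = 38
Optimal value attained by: σ = (1, 3, 2, 4).
Answer: det⊕(T) = 28; verdict: SINGULAR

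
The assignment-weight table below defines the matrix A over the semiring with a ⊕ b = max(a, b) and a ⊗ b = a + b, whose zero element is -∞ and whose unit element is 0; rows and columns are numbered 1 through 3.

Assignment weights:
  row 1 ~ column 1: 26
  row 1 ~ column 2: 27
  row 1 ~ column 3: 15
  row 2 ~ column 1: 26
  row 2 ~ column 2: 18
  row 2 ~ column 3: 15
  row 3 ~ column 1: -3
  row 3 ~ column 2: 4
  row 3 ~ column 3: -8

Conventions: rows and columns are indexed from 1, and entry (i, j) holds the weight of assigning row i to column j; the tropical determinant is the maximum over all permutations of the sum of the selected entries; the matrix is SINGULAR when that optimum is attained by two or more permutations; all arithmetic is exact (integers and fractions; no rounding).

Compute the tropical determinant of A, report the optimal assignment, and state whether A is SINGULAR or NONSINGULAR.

σ = (1, 2, 3): 26 + 18 + (-8) = 36
σ = (1, 3, 2): 26 + 15 + 4 = 45
σ = (2, 1, 3): 27 + 26 + (-8) = 45
σ = (2, 3, 1): 27 + 15 + (-3) = 39
σ = (3, 1, 2): 15 + 26 + 4 = 45
σ = (3, 2, 1): 15 + 18 + (-3) = 30
Optimal value attained by: σ = (1, 3, 2).
Answer: det⊕(A) = 45; verdict: SINGULAR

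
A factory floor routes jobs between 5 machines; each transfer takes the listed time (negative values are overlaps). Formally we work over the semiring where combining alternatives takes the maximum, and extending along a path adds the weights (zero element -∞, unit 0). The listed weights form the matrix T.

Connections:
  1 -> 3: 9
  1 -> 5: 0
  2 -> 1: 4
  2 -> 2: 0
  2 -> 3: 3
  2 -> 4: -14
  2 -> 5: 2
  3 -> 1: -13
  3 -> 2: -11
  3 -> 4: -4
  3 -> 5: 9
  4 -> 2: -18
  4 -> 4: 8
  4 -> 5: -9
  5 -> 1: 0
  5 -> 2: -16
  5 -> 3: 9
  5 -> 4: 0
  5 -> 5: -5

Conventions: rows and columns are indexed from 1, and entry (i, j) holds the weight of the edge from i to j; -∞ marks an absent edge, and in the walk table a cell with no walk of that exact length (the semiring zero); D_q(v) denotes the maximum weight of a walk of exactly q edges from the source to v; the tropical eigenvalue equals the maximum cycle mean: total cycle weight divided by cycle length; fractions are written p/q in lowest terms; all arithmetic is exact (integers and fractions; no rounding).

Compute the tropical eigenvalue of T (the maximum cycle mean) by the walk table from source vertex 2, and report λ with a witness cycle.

q=0: [-∞, 0, -∞, -∞, -∞]
q=1: [4, 0, 3, -14, 2]
q=2: [4, 0, 13, 2, 12]
q=3: [12, 2, 21, 12, 22]
q=4: [22, 10, 31, 22, 30]
q=5: [30, 20, 39, 30, 40]
Optimal cycle mean attained by: cycle 3->5->3, total 9 + 9, length 2.
Answer: λ = 9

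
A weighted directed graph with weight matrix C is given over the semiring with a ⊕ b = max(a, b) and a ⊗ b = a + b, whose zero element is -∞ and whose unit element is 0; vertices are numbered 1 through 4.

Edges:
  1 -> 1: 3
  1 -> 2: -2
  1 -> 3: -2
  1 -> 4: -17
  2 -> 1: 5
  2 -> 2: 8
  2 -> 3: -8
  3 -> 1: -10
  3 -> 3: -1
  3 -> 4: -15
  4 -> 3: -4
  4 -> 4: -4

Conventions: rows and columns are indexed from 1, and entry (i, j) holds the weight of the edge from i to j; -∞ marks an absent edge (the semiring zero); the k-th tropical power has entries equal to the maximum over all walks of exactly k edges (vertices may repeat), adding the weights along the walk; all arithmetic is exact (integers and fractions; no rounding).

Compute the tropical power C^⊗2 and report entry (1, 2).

C^⊗2:
  [6, 6, 1, -14]
  [13, 16, 3, -12]
  [-7, -12, -2, -16]
  [-14, -∞, -5, -8]
Key observation: the optimum is the walk 1->2->2, with weight (-2) + 8 = 6.
Optimal value attained by: walk 1->2->2.
Answer: (C^⊗2)[1][2] = 6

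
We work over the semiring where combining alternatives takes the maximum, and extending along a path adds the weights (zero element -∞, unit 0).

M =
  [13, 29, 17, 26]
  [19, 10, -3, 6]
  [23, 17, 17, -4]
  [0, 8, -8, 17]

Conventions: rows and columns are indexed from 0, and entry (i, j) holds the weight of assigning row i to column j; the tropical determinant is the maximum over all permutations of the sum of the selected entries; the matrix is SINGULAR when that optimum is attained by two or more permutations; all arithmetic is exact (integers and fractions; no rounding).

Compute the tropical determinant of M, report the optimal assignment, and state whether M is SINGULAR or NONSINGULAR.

σ = (0, 1, 2, 3): 13 + 10 + 17 + 17 = 57
σ = (0, 1, 3, 2): 13 + 10 + (-4) + (-8) = 11
σ = (0, 2, 1, 3): 13 + (-3) + 17 + 17 = 44
σ = (0, 2, 3, 1): 13 + (-3) + (-4) + 8 = 14
σ = (0, 3, 1, 2): 13 + 6 + 17 + (-8) = 28
σ = (0, 3, 2, 1): 13 + 6 + 17 + 8 = 44
σ = (1, 0, 2, 3): 29 + 19 + 17 + 17 = 82
σ = (1, 0, 3, 2): 29 + 19 + (-4) + (-8) = 36
σ = (1, 2, 0, 3): 29 + (-3) + 23 + 17 = 66
σ = (1, 2, 3, 0): 29 + (-3) + (-4) + 0 = 22
σ = (1, 3, 0, 2): 29 + 6 + 23 + (-8) = 50
σ = (1, 3, 2, 0): 29 + 6 + 17 + 0 = 52
σ = (2, 0, 1, 3): 17 + 19 + 17 + 17 = 70
σ = (2, 0, 3, 1): 17 + 19 + (-4) + 8 = 40
σ = (2, 1, 0, 3): 17 + 10 + 23 + 17 = 67
σ = (2, 1, 3, 0): 17 + 10 + (-4) + 0 = 23
σ = (2, 3, 0, 1): 17 + 6 + 23 + 8 = 54
σ = (2, 3, 1, 0): 17 + 6 + 17 + 0 = 40
σ = (3, 0, 1, 2): 26 + 19 + 17 + (-8) = 54
σ = (3, 0, 2, 1): 26 + 19 + 17 + 8 = 70
σ = (3, 1, 0, 2): 26 + 10 + 23 + (-8) = 51
σ = (3, 1, 2, 0): 26 + 10 + 17 + 0 = 53
σ = (3, 2, 0, 1): 26 + (-3) + 23 + 8 = 54
σ = (3, 2, 1, 0): 26 + (-3) + 17 + 0 = 40
Optimal value attained by: σ = (1, 0, 2, 3).
Answer: det⊕(M) = 82; verdict: NONSINGULAR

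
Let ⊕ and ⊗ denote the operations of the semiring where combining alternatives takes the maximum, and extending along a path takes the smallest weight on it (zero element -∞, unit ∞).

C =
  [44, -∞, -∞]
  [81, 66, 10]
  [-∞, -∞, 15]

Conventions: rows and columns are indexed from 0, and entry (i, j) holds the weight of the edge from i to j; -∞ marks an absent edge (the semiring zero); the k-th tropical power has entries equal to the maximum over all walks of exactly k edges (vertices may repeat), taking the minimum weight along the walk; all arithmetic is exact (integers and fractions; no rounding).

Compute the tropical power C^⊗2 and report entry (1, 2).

C^⊗2:
  [44, -∞, -∞]
  [66, 66, 10]
  [-∞, -∞, 15]
Key observation: the optimum is the walk 1->1->2, with weight 66 min 10 = 10.
Optimal value attained by: walk 1->1->2.
Answer: (C^⊗2)[1][2] = 10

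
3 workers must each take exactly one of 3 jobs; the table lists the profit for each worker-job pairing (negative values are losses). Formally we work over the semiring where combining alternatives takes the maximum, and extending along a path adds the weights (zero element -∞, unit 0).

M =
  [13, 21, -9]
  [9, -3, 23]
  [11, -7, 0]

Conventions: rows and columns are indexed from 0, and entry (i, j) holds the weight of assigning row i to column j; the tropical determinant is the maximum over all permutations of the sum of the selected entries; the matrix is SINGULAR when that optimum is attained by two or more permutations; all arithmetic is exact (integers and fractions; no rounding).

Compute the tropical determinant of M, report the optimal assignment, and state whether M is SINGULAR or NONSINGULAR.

σ = (0, 1, 2): 13 + (-3) + 0 = 10
σ = (0, 2, 1): 13 + 23 + (-7) = 29
σ = (1, 0, 2): 21 + 9 + 0 = 30
σ = (1, 2, 0): 21 + 23 + 11 = 55
σ = (2, 0, 1): (-9) + 9 + (-7) = -7
σ = (2, 1, 0): (-9) + (-3) + 11 = -1
Optimal value attained by: σ = (1, 2, 0).
Answer: det⊕(M) = 55; verdict: NONSINGULAR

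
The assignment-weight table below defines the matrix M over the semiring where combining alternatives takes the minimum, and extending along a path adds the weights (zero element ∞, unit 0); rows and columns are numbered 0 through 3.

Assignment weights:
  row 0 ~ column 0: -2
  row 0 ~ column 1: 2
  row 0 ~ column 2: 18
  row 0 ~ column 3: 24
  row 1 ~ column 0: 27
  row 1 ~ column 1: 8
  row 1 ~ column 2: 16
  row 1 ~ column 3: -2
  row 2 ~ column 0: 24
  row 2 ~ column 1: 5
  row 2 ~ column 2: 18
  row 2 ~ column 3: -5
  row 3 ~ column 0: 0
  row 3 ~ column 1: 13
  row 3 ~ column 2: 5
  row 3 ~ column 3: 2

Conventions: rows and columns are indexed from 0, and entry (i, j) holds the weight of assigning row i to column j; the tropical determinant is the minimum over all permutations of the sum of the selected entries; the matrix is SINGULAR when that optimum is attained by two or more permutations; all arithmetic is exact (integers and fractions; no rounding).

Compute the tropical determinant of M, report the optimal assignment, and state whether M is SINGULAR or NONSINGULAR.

σ = (0, 1, 2, 3): (-2) + 8 + 18 + 2 = 26
σ = (0, 1, 3, 2): (-2) + 8 + (-5) + 5 = 6
σ = (0, 2, 1, 3): (-2) + 16 + 5 + 2 = 21
σ = (0, 2, 3, 1): (-2) + 16 + (-5) + 13 = 22
σ = (0, 3, 1, 2): (-2) + (-2) + 5 + 5 = 6
σ = (0, 3, 2, 1): (-2) + (-2) + 18 + 13 = 27
σ = (1, 0, 2, 3): 2 + 27 + 18 + 2 = 49
σ = (1, 0, 3, 2): 2 + 27 + (-5) + 5 = 29
σ = (1, 2, 0, 3): 2 + 16 + 24 + 2 = 44
σ = (1, 2, 3, 0): 2 + 16 + (-5) + 0 = 13
σ = (1, 3, 0, 2): 2 + (-2) + 24 + 5 = 29
σ = (1, 3, 2, 0): 2 + (-2) + 18 + 0 = 18
σ = (2, 0, 1, 3): 18 + 27 + 5 + 2 = 52
σ = (2, 0, 3, 1): 18 + 27 + (-5) + 13 = 53
σ = (2, 1, 0, 3): 18 + 8 + 24 + 2 = 52
σ = (2, 1, 3, 0): 18 + 8 + (-5) + 0 = 21
σ = (2, 3, 0, 1): 18 + (-2) + 24 + 13 = 53
σ = (2, 3, 1, 0): 18 + (-2) + 5 + 0 = 21
σ = (3, 0, 1, 2): 24 + 27 + 5 + 5 = 61
σ = (3, 0, 2, 1): 24 + 27 + 18 + 13 = 82
σ = (3, 1, 0, 2): 24 + 8 + 24 + 5 = 61
σ = (3, 1, 2, 0): 24 + 8 + 18 + 0 = 50
σ = (3, 2, 0, 1): 24 + 16 + 24 + 13 = 77
σ = (3, 2, 1, 0): 24 + 16 + 5 + 0 = 45
Optimal value attained by: σ = (0, 1, 3, 2).
Answer: det⊕(M) = 6; verdict: SINGULAR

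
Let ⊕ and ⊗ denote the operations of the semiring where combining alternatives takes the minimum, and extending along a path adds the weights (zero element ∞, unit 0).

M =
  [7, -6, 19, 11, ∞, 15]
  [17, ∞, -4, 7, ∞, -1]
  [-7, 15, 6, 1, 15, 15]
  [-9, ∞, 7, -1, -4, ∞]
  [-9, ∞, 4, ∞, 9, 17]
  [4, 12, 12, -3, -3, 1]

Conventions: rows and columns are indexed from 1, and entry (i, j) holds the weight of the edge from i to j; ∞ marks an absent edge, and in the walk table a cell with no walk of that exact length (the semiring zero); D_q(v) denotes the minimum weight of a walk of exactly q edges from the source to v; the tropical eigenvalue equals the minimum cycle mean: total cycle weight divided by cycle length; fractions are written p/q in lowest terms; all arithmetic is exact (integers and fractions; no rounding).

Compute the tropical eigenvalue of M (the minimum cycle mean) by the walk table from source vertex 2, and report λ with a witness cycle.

q=0: [∞, 0, ∞, ∞, ∞, ∞]
q=1: [17, ∞, -4, 7, ∞, -1]
q=2: [-11, 11, 2, -4, -4, 0]
q=3: [-13, -17, 0, -5, -8, 1]
q=4: [-17, -19, -21, -10, -9, -18]
q=5: [-28, -23, -23, -21, -21, -20]
q=6: [-30, -34, -27, -23, -25, -24]
Optimal cycle mean attained by: cycle 1->2->3->1, total (-6) + (-4) + (-7), length 3.
Answer: λ = -17/3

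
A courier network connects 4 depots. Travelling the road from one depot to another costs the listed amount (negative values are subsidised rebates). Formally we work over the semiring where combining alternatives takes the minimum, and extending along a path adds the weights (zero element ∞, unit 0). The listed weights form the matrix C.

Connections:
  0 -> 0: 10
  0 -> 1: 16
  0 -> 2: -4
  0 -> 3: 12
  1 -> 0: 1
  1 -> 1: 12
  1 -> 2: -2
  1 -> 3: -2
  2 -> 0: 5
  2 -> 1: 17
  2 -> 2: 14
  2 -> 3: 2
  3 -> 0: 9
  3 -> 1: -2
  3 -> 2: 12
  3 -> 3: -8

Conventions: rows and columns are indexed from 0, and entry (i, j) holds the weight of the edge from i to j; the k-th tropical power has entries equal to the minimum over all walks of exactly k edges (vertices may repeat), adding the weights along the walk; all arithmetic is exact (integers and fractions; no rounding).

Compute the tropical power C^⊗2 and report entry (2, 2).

C^⊗2:
  [1, 10, 6, -2]
  [3, -4, -3, -10]
  [11, 0, 1, -6]
  [-1, -10, -4, -16]
Key observation: the optimum is the walk 2->0->2, with weight 5 + (-4) = 1.
Optimal value attained by: walk 2->0->2.
Answer: (C^⊗2)[2][2] = 1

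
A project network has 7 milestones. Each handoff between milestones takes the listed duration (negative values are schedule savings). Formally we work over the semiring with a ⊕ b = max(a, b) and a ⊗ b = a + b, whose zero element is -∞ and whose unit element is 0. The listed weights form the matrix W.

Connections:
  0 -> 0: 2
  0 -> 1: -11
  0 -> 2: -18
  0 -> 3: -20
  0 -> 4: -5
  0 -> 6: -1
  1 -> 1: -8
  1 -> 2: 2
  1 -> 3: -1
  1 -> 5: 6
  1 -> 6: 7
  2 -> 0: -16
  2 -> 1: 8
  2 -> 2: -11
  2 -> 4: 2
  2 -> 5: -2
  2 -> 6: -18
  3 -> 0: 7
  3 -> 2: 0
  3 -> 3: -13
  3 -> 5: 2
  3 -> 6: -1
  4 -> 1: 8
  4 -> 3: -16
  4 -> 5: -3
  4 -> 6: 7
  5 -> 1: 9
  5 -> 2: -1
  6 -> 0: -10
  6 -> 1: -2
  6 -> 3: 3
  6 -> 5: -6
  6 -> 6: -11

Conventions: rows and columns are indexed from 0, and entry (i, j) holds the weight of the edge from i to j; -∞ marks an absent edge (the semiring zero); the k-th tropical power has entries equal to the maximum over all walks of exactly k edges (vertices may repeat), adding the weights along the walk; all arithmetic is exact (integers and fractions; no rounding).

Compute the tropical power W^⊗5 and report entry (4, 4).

W^⊗2:
  [4, 3, -9, 2, -3, -5, 2]
  [6, 15, 5, 10, 4, 1, -1]
  [-14, 10, 10, 7, -9, 14, 15]
  [9, 11, 1, 2, 2, -2, 6]
  [-3, 6, 10, 10, -∞, 14, 15]
  [-17, 7, 11, 8, 1, 15, 16]
  [10, 3, 3, -3, -15, 5, 5]
W^⊗3:
  [9, 5, 5, 5, -1, 9, 10]
  [17, 13, 17, 14, 7, 21, 22]
  [14, 23, 13, 18, 12, 16, 17]
  [11, 10, 13, 10, 4, 17, 18]
  [17, 23, 13, 18, 12, 12, 13]
  [15, 24, 14, 19, 13, 13, 14]
  [12, 14, 5, 8, 5, 9, 10]
W^⊗4:
  [12, 18, 8, 13, 7, 11, 12]
  [21, 30, 20, 25, 19, 19, 20]
  [25, 25, 25, 22, 15, 29, 30]
  [17, 26, 16, 21, 15, 16, 17]
  [25, 21, 25, 22, 15, 29, 30]
  [26, 22, 26, 23, 16, 30, 31]
  [15, 18, 16, 13, 7, 20, 21]
W^⊗5:
  [20, 20, 20, 17, 10, 24, 25]
  [32, 28, 32, 29, 22, 36, 37]
  [29, 38, 28, 33, 27, 31, 32]
  [28, 25, 28, 25, 18, 32, 33]
  [29, 38, 28, 33, 27, 27, 28]
  [30, 39, 29, 34, 28, 28, 29]
  [20, 29, 20, 24, 18, 24, 25]
Key observation: the optimum is the walk 4->1->5->1->2->4, with weight 8 + 6 + 9 + 2 + 2 = 27.
Optimal value attained by: walk 4->1->5->1->2->4.
Answer: (W^⊗5)[4][4] = 27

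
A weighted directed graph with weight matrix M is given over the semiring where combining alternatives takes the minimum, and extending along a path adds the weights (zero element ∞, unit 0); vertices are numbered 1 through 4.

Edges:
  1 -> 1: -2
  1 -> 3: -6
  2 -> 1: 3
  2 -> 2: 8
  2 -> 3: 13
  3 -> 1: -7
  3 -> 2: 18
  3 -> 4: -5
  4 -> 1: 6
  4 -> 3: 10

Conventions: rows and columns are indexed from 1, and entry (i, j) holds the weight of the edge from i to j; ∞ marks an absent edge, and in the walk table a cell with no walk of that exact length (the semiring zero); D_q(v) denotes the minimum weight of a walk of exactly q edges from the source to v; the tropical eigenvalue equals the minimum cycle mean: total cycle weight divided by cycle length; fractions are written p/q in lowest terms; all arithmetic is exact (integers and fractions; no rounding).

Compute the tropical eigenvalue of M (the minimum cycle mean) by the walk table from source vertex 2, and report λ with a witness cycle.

q=0: [∞, 0, ∞, ∞]
q=1: [3, 8, 13, ∞]
q=2: [1, 16, -3, 8]
q=3: [-10, 15, -5, -8]
q=4: [-12, 13, -16, -10]
Optimal cycle mean attained by: cycle 1->3->1, total (-6) + (-7), length 2.
Answer: λ = -13/2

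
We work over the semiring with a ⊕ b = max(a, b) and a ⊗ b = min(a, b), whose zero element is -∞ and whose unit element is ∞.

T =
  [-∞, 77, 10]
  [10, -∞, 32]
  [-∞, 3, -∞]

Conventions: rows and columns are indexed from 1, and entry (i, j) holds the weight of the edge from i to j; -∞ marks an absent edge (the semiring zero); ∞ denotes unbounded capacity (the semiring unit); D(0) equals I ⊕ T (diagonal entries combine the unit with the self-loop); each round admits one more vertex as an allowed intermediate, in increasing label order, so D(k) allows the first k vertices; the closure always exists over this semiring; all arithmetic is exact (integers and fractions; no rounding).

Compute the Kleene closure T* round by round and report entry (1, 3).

D(0):
  [∞, 77, 10]
  [10, ∞, 32]
  [-∞, 3, ∞]
D(1):
  [∞, 77, 10]
  [10, ∞, 32]
  [-∞, 3, ∞]
D(2):
  [∞, 77, 32]
  [10, ∞, 32]
  [3, 3, ∞]
D(3):
  [∞, 77, 32]
  [10, ∞, 32]
  [3, 3, ∞]
Answer: T*[1][3] = 32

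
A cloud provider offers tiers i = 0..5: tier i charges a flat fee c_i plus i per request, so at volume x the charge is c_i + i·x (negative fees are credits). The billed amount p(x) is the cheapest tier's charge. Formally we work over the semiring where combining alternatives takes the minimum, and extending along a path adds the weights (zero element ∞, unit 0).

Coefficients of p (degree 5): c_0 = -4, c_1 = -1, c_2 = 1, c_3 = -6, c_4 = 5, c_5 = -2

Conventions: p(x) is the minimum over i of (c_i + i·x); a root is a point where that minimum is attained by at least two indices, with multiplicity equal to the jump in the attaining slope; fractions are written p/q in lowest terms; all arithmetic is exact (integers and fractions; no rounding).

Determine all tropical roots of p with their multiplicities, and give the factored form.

hull edge (i=0, c=-4) to (i=3, c=-6): slope -2/3, span 3
hull edge (i=3, c=-6) to (i=5, c=-2): slope 2, span 2
Factored form: p(x) = -2 ⊗ (x ⊕ (-2)) ⊗ (x ⊕ (-2)) ⊗ (x ⊕ 2/3) ⊗ (x ⊕ 2/3) ⊗ (x ⊕ 2/3)
Answer: roots = -2 (mult 2), 2/3 (mult 3)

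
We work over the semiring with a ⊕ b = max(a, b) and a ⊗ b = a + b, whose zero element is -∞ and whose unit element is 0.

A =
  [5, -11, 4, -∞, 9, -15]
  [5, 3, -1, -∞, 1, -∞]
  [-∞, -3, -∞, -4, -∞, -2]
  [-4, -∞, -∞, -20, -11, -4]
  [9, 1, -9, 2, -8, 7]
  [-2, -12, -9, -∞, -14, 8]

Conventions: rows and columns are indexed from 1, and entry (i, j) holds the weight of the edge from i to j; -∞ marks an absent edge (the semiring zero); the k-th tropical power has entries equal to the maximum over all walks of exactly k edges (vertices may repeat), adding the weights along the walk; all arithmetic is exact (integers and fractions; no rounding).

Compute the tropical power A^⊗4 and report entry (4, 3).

A^⊗2:
  [18, 10, 9, 11, 14, 16]
  [10, 6, 9, 3, 14, 8]
  [2, 0, -4, -24, -2, 6]
  [1, -10, 0, -9, 5, 4]
  [14, 4, 13, -6, 18, 15]
  [6, -4, 2, -12, 7, 16]
A^⊗3:
  [23, 15, 22, 16, 27, 24]
  [23, 15, 14, 16, 19, 21]
  [7, 3, 6, 0, 11, 14]
  [14, 6, 5, 7, 10, 12]
  [27, 19, 18, 20, 23, 25]
  [16, 8, 10, 9, 15, 24]
A^⊗4:
  [36, 28, 27, 29, 32, 34]
  [28, 20, 27, 21, 32, 29]
  [20, 12, 11, 13, 16, 22]
  [19, 11, 18, 12, 23, 20]
  [32, 24, 31, 25, 36, 33]
  [24, 16, 20, 17, 25, 32]
Key observation: the optimum is the walk 4->1->5->1->3, with weight (-4) + 9 + 9 + 4 = 18.
Optimal value attained by: walk 4->1->5->1->3.
Answer: (A^⊗4)[4][3] = 18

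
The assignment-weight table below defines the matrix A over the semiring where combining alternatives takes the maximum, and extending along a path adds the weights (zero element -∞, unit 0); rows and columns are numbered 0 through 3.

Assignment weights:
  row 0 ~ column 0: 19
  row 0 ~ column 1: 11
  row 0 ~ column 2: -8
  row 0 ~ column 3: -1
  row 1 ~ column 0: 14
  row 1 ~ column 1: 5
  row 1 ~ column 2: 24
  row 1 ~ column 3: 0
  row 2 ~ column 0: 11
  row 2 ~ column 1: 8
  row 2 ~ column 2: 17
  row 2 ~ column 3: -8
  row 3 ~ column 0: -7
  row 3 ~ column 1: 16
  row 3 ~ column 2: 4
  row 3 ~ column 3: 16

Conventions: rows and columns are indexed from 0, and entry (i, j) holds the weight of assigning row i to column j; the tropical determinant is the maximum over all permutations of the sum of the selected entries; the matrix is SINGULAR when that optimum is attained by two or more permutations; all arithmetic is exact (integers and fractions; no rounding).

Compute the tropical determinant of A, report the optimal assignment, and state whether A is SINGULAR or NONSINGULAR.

σ = (0, 1, 2, 3): 19 + 5 + 17 + 16 = 57
σ = (0, 1, 3, 2): 19 + 5 + (-8) + 4 = 20
σ = (0, 2, 1, 3): 19 + 24 + 8 + 16 = 67
σ = (0, 2, 3, 1): 19 + 24 + (-8) + 16 = 51
σ = (0, 3, 1, 2): 19 + 0 + 8 + 4 = 31
σ = (0, 3, 2, 1): 19 + 0 + 17 + 16 = 52
σ = (1, 0, 2, 3): 11 + 14 + 17 + 16 = 58
σ = (1, 0, 3, 2): 11 + 14 + (-8) + 4 = 21
σ = (1, 2, 0, 3): 11 + 24 + 11 + 16 = 62
σ = (1, 2, 3, 0): 11 + 24 + (-8) + (-7) = 20
σ = (1, 3, 0, 2): 11 + 0 + 11 + 4 = 26
σ = (1, 3, 2, 0): 11 + 0 + 17 + (-7) = 21
σ = (2, 0, 1, 3): (-8) + 14 + 8 + 16 = 30
σ = (2, 0, 3, 1): (-8) + 14 + (-8) + 16 = 14
σ = (2, 1, 0, 3): (-8) + 5 + 11 + 16 = 24
σ = (2, 1, 3, 0): (-8) + 5 + (-8) + (-7) = -18
σ = (2, 3, 0, 1): (-8) + 0 + 11 + 16 = 19
σ = (2, 3, 1, 0): (-8) + 0 + 8 + (-7) = -7
σ = (3, 0, 1, 2): (-1) + 14 + 8 + 4 = 25
σ = (3, 0, 2, 1): (-1) + 14 + 17 + 16 = 46
σ = (3, 1, 0, 2): (-1) + 5 + 11 + 4 = 19
σ = (3, 1, 2, 0): (-1) + 5 + 17 + (-7) = 14
σ = (3, 2, 0, 1): (-1) + 24 + 11 + 16 = 50
σ = (3, 2, 1, 0): (-1) + 24 + 8 + (-7) = 24
Optimal value attained by: σ = (0, 2, 1, 3).
Answer: det⊕(A) = 67; verdict: NONSINGULAR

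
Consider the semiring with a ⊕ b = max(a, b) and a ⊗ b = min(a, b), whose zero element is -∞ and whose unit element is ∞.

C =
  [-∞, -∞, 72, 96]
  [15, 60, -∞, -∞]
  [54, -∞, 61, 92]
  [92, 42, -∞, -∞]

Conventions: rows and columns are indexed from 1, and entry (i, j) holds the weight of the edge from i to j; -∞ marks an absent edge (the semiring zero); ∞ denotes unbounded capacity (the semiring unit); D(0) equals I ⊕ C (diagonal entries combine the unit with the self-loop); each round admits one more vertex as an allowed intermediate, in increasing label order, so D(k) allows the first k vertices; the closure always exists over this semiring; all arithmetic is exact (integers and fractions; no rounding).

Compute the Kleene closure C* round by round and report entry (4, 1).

D(0):
  [∞, -∞, 72, 96]
  [15, ∞, -∞, -∞]
  [54, -∞, ∞, 92]
  [92, 42, -∞, ∞]
D(1):
  [∞, -∞, 72, 96]
  [15, ∞, 15, 15]
  [54, -∞, ∞, 92]
  [92, 42, 72, ∞]
D(2):
  [∞, -∞, 72, 96]
  [15, ∞, 15, 15]
  [54, -∞, ∞, 92]
  [92, 42, 72, ∞]
D(3):
  [∞, -∞, 72, 96]
  [15, ∞, 15, 15]
  [54, -∞, ∞, 92]
  [92, 42, 72, ∞]
D(4):
  [∞, 42, 72, 96]
  [15, ∞, 15, 15]
  [92, 42, ∞, 92]
  [92, 42, 72, ∞]
Answer: C*[4][1] = 92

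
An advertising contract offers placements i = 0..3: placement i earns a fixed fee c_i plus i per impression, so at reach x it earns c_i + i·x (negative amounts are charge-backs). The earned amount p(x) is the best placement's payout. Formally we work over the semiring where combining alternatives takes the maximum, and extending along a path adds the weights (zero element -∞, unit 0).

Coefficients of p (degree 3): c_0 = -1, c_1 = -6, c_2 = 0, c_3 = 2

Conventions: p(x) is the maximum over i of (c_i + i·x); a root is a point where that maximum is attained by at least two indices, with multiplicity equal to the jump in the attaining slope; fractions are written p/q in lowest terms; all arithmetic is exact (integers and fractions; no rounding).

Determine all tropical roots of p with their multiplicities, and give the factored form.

hull edge (i=0, c=-1) to (i=3, c=2): slope 1, span 3
Factored form: p(x) = 2 ⊗ (x ⊕ (-1)) ⊗ (x ⊕ (-1)) ⊗ (x ⊕ (-1))
Answer: roots = -1 (mult 3)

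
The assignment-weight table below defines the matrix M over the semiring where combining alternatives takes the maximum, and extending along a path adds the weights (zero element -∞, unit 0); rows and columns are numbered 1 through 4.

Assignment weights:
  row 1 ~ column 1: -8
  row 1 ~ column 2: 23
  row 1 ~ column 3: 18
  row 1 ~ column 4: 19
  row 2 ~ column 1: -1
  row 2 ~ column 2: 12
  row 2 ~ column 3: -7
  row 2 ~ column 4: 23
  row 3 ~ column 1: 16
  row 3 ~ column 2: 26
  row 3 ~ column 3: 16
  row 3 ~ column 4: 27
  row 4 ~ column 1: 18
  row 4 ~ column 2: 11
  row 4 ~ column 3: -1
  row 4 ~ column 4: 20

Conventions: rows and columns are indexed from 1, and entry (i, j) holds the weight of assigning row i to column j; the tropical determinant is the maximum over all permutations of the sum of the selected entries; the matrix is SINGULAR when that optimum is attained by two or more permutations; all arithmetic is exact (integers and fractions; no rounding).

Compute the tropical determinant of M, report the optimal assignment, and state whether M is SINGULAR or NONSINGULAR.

σ = (1, 2, 3, 4): (-8) + 12 + 16 + 20 = 40
σ = (1, 2, 4, 3): (-8) + 12 + 27 + (-1) = 30
σ = (1, 3, 2, 4): (-8) + (-7) + 26 + 20 = 31
σ = (1, 3, 4, 2): (-8) + (-7) + 27 + 11 = 23
σ = (1, 4, 2, 3): (-8) + 23 + 26 + (-1) = 40
σ = (1, 4, 3, 2): (-8) + 23 + 16 + 11 = 42
σ = (2, 1, 3, 4): 23 + (-1) + 16 + 20 = 58
σ = (2, 1, 4, 3): 23 + (-1) + 27 + (-1) = 48
σ = (2, 3, 1, 4): 23 + (-7) + 16 + 20 = 52
σ = (2, 3, 4, 1): 23 + (-7) + 27 + 18 = 61
σ = (2, 4, 1, 3): 23 + 23 + 16 + (-1) = 61
σ = (2, 4, 3, 1): 23 + 23 + 16 + 18 = 80
σ = (3, 1, 2, 4): 18 + (-1) + 26 + 20 = 63
σ = (3, 1, 4, 2): 18 + (-1) + 27 + 11 = 55
σ = (3, 2, 1, 4): 18 + 12 + 16 + 20 = 66
σ = (3, 2, 4, 1): 18 + 12 + 27 + 18 = 75
σ = (3, 4, 1, 2): 18 + 23 + 16 + 11 = 68
σ = (3, 4, 2, 1): 18 + 23 + 26 + 18 = 85
σ = (4, 1, 2, 3): 19 + (-1) + 26 + (-1) = 43
σ = (4, 1, 3, 2): 19 + (-1) + 16 + 11 = 45
σ = (4, 2, 1, 3): 19 + 12 + 16 + (-1) = 46
σ = (4, 2, 3, 1): 19 + 12 + 16 + 18 = 65
σ = (4, 3, 1, 2): 19 + (-7) + 16 + 11 = 39
σ = (4, 3, 2, 1): 19 + (-7) + 26 + 18 = 56
Optimal value attained by: σ = (3, 4, 2, 1).
Answer: det⊕(M) = 85; verdict: NONSINGULAR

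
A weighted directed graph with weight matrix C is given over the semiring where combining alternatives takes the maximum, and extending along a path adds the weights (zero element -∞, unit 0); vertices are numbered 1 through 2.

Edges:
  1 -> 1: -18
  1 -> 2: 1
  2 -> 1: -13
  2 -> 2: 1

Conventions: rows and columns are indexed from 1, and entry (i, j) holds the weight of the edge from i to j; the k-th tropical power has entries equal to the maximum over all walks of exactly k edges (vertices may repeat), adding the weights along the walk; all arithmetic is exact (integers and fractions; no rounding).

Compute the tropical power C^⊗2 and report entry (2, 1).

C^⊗2:
  [-12, 2]
  [-12, 2]
Key observation: the optimum is the walk 2->2->1, with weight 1 + (-13) = -12.
Optimal value attained by: walk 2->2->1.
Answer: (C^⊗2)[2][1] = -12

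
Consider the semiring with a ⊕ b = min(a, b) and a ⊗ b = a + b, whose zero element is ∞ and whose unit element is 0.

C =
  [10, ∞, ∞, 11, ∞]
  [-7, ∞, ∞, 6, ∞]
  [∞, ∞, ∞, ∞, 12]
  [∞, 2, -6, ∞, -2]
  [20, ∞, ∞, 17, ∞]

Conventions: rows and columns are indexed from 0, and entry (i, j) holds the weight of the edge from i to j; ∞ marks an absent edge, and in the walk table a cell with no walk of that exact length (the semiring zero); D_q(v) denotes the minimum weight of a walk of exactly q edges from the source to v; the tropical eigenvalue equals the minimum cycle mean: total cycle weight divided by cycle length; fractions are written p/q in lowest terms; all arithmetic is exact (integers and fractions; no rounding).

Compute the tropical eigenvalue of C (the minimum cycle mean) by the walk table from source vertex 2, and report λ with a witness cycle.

q=0: [∞, ∞, 0, ∞, ∞]
q=1: [∞, ∞, ∞, ∞, 12]
q=2: [32, ∞, ∞, 29, ∞]
q=3: [42, 31, 23, 43, 27]
q=4: [24, 45, 37, 37, 35]
q=5: [34, 39, 31, 35, 35]
Optimal cycle mean attained by: cycle 0->3->1->0, total 11 + 2 + (-7), length 3.
Answer: λ = 2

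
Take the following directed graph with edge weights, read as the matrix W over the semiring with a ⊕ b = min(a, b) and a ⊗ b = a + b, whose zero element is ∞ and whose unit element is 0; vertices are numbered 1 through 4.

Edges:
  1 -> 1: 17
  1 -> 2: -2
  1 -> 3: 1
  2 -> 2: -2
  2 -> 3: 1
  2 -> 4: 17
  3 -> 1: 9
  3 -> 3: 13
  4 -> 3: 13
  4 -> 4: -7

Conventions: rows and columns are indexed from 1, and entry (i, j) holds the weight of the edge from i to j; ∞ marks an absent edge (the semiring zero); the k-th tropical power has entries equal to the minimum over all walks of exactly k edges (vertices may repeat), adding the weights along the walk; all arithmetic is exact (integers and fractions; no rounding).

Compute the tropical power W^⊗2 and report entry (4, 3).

W^⊗2:
  [10, -4, -1, 15]
  [10, -4, -1, 10]
  [22, 7, 10, ∞]
  [22, ∞, 6, -14]
Key observation: the optimum is the walk 4->4->3, with weight (-7) + 13 = 6.
Optimal value attained by: walk 4->4->3.
Answer: (W^⊗2)[4][3] = 6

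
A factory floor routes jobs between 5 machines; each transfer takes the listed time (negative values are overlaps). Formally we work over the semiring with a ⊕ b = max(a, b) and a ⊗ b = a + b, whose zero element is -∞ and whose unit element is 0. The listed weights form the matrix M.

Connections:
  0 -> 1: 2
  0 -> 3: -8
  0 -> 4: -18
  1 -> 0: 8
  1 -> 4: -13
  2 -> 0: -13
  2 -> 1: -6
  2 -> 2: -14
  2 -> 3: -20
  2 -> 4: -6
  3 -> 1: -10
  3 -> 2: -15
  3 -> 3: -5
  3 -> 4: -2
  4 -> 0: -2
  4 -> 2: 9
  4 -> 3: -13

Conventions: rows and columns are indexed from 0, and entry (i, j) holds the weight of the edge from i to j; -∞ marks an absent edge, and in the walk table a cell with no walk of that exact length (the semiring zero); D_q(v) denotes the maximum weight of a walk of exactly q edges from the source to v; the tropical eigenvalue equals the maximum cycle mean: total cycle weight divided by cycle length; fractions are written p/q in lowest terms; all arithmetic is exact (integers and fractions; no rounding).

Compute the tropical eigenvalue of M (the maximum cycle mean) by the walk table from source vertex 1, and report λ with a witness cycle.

q=0: [-∞, 0, -∞, -∞, -∞]
q=1: [8, -∞, -∞, -∞, -13]
q=2: [-15, 10, -4, 0, -10]
q=3: [18, -10, -1, -5, -2]
q=4: [-2, 20, 7, 10, 0]
q=5: [28, 1, 9, 5, 8]
Optimal cycle mean attained by: cycle 0->1->0, total 2 + 8, length 2.
Answer: λ = 5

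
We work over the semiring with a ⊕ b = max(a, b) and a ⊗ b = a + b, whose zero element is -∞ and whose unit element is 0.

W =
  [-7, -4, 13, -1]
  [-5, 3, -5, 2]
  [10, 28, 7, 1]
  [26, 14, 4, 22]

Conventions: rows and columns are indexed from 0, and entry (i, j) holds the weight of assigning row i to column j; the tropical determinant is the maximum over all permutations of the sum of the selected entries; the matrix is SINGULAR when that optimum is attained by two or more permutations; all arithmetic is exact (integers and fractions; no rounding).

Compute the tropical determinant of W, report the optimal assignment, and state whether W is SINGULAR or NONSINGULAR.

σ = (0, 1, 2, 3): (-7) + 3 + 7 + 22 = 25
σ = (0, 1, 3, 2): (-7) + 3 + 1 + 4 = 1
σ = (0, 2, 1, 3): (-7) + (-5) + 28 + 22 = 38
σ = (0, 2, 3, 1): (-7) + (-5) + 1 + 14 = 3
σ = (0, 3, 1, 2): (-7) + 2 + 28 + 4 = 27
σ = (0, 3, 2, 1): (-7) + 2 + 7 + 14 = 16
σ = (1, 0, 2, 3): (-4) + (-5) + 7 + 22 = 20
σ = (1, 0, 3, 2): (-4) + (-5) + 1 + 4 = -4
σ = (1, 2, 0, 3): (-4) + (-5) + 10 + 22 = 23
σ = (1, 2, 3, 0): (-4) + (-5) + 1 + 26 = 18
σ = (1, 3, 0, 2): (-4) + 2 + 10 + 4 = 12
σ = (1, 3, 2, 0): (-4) + 2 + 7 + 26 = 31
σ = (2, 0, 1, 3): 13 + (-5) + 28 + 22 = 58
σ = (2, 0, 3, 1): 13 + (-5) + 1 + 14 = 23
σ = (2, 1, 0, 3): 13 + 3 + 10 + 22 = 48
σ = (2, 1, 3, 0): 13 + 3 + 1 + 26 = 43
σ = (2, 3, 0, 1): 13 + 2 + 10 + 14 = 39
σ = (2, 3, 1, 0): 13 + 2 + 28 + 26 = 69
σ = (3, 0, 1, 2): (-1) + (-5) + 28 + 4 = 26
σ = (3, 0, 2, 1): (-1) + (-5) + 7 + 14 = 15
σ = (3, 1, 0, 2): (-1) + 3 + 10 + 4 = 16
σ = (3, 1, 2, 0): (-1) + 3 + 7 + 26 = 35
σ = (3, 2, 0, 1): (-1) + (-5) + 10 + 14 = 18
σ = (3, 2, 1, 0): (-1) + (-5) + 28 + 26 = 48
Optimal value attained by: σ = (2, 3, 1, 0).
Answer: det⊕(W) = 69; verdict: NONSINGULAR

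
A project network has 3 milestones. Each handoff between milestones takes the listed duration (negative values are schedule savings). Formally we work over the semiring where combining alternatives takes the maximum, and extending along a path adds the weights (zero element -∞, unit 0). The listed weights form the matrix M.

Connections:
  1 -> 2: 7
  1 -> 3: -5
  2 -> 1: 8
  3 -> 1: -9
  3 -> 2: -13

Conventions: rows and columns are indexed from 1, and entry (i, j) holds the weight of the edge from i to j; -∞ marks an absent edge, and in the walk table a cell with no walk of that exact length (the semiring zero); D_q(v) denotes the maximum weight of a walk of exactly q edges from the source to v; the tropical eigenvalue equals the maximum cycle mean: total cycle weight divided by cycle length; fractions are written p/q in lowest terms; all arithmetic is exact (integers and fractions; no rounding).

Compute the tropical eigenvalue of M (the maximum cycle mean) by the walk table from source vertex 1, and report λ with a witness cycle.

q=0: [0, -∞, -∞]
q=1: [-∞, 7, -5]
q=2: [15, -18, -∞]
q=3: [-10, 22, 10]
Optimal cycle mean attained by: cycle 1->2->1, total 7 + 8, length 2.
Answer: λ = 15/2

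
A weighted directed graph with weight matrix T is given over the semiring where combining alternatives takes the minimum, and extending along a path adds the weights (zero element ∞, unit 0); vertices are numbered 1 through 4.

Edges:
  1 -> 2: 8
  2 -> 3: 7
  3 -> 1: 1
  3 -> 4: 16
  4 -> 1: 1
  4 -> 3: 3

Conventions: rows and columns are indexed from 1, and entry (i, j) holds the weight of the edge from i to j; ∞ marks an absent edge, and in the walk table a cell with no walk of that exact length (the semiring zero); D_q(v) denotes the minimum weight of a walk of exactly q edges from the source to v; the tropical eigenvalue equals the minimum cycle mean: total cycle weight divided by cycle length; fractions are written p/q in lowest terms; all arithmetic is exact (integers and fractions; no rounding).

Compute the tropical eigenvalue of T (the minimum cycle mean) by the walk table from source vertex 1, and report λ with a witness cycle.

q=0: [0, ∞, ∞, ∞]
q=1: [∞, 8, ∞, ∞]
q=2: [∞, ∞, 15, ∞]
q=3: [16, ∞, ∞, 31]
q=4: [32, 24, 34, ∞]
Optimal cycle mean attained by: cycle 1->2->3->1, total 8 + 7 + 1, length 3.
Answer: λ = 16/3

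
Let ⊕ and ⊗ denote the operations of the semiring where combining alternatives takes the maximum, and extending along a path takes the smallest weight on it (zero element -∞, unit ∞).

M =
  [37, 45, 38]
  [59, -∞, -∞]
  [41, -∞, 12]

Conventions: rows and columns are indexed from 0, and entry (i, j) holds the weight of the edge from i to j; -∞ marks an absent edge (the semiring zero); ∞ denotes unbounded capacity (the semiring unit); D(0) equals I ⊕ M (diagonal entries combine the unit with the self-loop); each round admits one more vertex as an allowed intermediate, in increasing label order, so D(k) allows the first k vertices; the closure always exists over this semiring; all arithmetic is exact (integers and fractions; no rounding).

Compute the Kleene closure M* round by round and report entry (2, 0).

D(0):
  [∞, 45, 38]
  [59, ∞, -∞]
  [41, -∞, ∞]
D(1):
  [∞, 45, 38]
  [59, ∞, 38]
  [41, 41, ∞]
D(2):
  [∞, 45, 38]
  [59, ∞, 38]
  [41, 41, ∞]
D(3):
  [∞, 45, 38]
  [59, ∞, 38]
  [41, 41, ∞]
Answer: M*[2][0] = 41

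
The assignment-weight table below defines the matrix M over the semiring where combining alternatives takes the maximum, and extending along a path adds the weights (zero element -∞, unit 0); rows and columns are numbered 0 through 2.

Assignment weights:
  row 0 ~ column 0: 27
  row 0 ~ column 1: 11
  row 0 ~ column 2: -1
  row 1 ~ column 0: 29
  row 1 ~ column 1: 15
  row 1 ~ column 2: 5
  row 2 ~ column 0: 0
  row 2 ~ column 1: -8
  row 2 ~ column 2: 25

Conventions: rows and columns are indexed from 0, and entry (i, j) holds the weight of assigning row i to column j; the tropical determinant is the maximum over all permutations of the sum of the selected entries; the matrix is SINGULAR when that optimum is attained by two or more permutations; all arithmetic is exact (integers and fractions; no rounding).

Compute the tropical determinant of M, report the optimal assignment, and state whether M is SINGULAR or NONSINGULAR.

σ = (0, 1, 2): 27 + 15 + 25 = 67
σ = (0, 2, 1): 27 + 5 + (-8) = 24
σ = (1, 0, 2): 11 + 29 + 25 = 65
σ = (1, 2, 0): 11 + 5 + 0 = 16
σ = (2, 0, 1): (-1) + 29 + (-8) = 20
σ = (2, 1, 0): (-1) + 15 + 0 = 14
Optimal value attained by: σ = (0, 1, 2).
Answer: det⊕(M) = 67; verdict: NONSINGULAR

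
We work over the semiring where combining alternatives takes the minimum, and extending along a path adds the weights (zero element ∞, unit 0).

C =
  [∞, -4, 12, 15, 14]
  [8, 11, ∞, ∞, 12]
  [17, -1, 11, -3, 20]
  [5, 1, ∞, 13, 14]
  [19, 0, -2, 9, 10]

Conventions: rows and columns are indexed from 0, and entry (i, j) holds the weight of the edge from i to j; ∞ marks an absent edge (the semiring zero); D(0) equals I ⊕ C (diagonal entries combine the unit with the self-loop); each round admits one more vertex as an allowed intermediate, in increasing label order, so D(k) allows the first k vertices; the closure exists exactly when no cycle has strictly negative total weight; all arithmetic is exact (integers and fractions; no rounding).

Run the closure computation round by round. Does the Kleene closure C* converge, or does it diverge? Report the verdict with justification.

D(0):
  [0, -4, 12, 15, 14]
  [8, 0, ∞, ∞, 12]
  [17, -1, 0, -3, 20]
  [5, 1, ∞, 0, 14]
  [19, 0, -2, 9, 0]
D(1):
  [0, -4, 12, 15, 14]
  [8, 0, 20, 23, 12]
  [17, -1, 0, -3, 20]
  [5, 1, 17, 0, 14]
  [19, 0, -2, 9, 0]
D(2):
  [0, -4, 12, 15, 8]
  [8, 0, 20, 23, 12]
  [7, -1, 0, -3, 11]
  [5, 1, 17, 0, 13]
  [8, 0, -2, 9, 0]
D(3):
  [0, -4, 12, 9, 8]
  [8, 0, 20, 17, 12]
  [7, -1, 0, -3, 11]
  [5, 1, 17, 0, 13]
  [5, -3, -2, -5, 0]
D(4):
  [0, -4, 12, 9, 8]
  [8, 0, 20, 17, 12]
  [2, -2, 0, -3, 10]
  [5, 1, 17, 0, 13]
  [0, -4, -2, -5, 0]
D(5):
  [0, -4, 6, 3, 8]
  [8, 0, 10, 7, 12]
  [2, -2, 0, -3, 10]
  [5, 1, 11, 0, 13]
  [0, -4, -2, -5, 0]
Key observation: every diagonal entry stays at the unit through all rounds, so no improving cycle exists.
Answer: CONVERGES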